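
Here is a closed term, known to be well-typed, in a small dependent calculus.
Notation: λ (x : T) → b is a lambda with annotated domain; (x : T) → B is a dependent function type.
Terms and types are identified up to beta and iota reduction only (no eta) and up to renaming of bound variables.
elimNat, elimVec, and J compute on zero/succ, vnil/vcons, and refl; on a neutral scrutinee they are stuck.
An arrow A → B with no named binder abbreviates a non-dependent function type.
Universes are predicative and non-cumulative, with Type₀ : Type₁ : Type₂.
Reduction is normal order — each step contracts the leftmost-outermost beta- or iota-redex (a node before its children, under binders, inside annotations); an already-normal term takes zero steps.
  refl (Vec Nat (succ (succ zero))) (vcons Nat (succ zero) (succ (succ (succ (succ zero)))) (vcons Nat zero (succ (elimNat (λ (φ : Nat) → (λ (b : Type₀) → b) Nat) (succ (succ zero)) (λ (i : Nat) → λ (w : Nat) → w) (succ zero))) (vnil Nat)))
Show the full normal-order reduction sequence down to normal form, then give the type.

normal-order reduction sequence:
  refl (Vec Nat (succ (succ zero))) (vcons Nat (succ zero) (succ (succ (succ (succ zero)))) (vcons Nat zero (succ (elimNat (λ (φ : Nat) → (λ (b : Type₀) → b) Nat) (succ (succ zero)) (λ (i : Nat) → λ (w : Nat) → w) (succ zero))) (vnil Nat)))
  ~> refl (Vec Nat (succ (succ zero))) (vcons Nat (succ zero) (succ (succ (succ (succ zero)))) (vcons Nat zero (succ ((λ (φ : Nat) → λ (b : Nat) → b) zero (elimNat (λ (i : Nat) → (λ (w : Type₀) → w) Nat) (succ (succ zero)) (λ (f : Nat) → λ (ε : Nat) → ε) zero))) (vnil Nat)))
  ~> refl (Vec Nat (succ (succ zero))) (vcons Nat (succ zero) (succ (succ (succ (succ zero)))) (vcons Nat zero (succ ((λ (φ : Nat) → φ) (elimNat (λ (b : Nat) → (λ (i : Type₀) → i) Nat) (succ (succ zero)) (λ (w : Nat) → λ (f : Nat) → f) zero))) (vnil Nat)))
  ~> refl (Vec Nat (succ (succ zero))) (vcons Nat (succ zero) (succ (succ (succ (succ zero)))) (vcons Nat zero (succ (elimNat (λ (φ : Nat) → (λ (b : Type₀) → b) Nat) (succ (succ zero)) (λ (i : Nat) → λ (w : Nat) → w) zero)) (vnil Nat)))
  ~> refl (Vec Nat (succ (succ zero))) (vcons Nat (succ zero) (succ (succ (succ (succ zero)))) (vcons Nat zero (succ (succ (succ zero))) (vnil Nat)))
the term's type:
  Eq (Vec Nat (succ (succ zero))) (vcons Nat (succ zero) (succ (succ (succ (succ zero)))) (vcons Nat zero (succ (succ (succ zero))) (vnil Nat))) (vcons Nat (succ zero) (succ (succ (succ (succ zero)))) (vcons Nat zero (succ (succ (succ zero))) (vnil Nat)))


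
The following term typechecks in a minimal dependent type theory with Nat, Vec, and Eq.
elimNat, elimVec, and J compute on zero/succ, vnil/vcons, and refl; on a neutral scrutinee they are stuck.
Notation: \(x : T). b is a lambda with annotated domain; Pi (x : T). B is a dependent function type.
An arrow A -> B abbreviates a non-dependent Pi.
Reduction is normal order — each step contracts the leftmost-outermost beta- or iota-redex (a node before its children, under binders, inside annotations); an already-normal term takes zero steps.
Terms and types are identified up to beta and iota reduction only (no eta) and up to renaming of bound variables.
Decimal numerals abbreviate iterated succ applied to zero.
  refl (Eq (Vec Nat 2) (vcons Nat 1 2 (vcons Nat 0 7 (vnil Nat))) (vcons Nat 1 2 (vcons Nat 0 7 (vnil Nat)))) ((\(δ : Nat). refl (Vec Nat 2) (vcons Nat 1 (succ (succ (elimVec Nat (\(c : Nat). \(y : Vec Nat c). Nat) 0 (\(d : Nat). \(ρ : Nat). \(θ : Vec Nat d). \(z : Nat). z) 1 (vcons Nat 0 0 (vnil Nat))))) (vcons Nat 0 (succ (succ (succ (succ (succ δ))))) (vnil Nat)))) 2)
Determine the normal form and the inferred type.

normal form:
  refl (Eq (Vec Nat 2) (vcons Nat 1 2 (vcons Nat 0 7 (vnil Nat))) (vcons Nat 1 2 (vcons Nat 0 7 (vnil Nat)))) (refl (Vec Nat 2) (vcons Nat 1 2 (vcons Nat 0 7 (vnil Nat))))
inferred type:
  Eq (Eq (Vec Nat 2) (vcons Nat 1 2 (vcons Nat 0 7 (vnil Nat))) (vcons Nat 1 2 (vcons Nat 0 7 (vnil Nat)))) (refl (Vec Nat 2) (vcons Nat 1 2 (vcons Nat 0 7 (vnil Nat)))) (refl (Vec Nat 2) (vcons Nat 1 2 (vcons Nat 0 7 (vnil Nat))))
observation: the term reaches its normal form after 7 normal-order steps.


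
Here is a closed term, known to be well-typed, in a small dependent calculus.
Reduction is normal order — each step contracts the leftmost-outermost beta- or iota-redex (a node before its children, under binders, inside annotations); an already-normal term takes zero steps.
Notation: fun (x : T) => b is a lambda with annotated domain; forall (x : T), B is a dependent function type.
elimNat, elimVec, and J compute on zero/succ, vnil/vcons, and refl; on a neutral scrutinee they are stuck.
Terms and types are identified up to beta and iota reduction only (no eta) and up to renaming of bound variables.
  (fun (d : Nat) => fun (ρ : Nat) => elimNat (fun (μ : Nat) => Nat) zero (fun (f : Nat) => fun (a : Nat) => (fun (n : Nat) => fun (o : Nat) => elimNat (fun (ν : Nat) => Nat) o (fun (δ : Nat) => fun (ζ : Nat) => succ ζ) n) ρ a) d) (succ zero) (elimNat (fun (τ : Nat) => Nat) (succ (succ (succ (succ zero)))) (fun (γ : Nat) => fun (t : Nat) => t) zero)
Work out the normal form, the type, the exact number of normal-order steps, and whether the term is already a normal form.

resulting normal form:
  succ (succ (succ (succ zero)))
inferred type:
  Nat
steps to reach normal form (normal order): 22
already normal: no
first redex: a beta-redex


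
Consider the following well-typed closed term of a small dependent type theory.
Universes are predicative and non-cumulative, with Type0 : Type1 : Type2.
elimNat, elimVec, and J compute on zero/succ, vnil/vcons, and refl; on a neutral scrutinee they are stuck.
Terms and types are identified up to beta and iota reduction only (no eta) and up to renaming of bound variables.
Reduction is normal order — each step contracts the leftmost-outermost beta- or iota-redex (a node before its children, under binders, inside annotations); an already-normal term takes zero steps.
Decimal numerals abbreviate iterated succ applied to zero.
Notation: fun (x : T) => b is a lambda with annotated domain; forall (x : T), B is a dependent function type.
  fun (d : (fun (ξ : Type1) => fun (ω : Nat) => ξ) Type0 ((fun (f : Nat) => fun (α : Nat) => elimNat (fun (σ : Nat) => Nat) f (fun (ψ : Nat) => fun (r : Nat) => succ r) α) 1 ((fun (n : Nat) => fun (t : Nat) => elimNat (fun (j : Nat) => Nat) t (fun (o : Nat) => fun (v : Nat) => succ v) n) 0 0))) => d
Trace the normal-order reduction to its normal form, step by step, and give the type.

reduction (normal order):
  fun (d : (fun (ξ : Type1) => fun (ω : Nat) => ξ) Type0 ((fun (f : Nat) => fun (α : Nat) => elimNat (fun (σ : Nat) => Nat) f (fun (ψ : Nat) => fun (r : Nat) => succ r) α) 1 ((fun (n : Nat) => fun (t : Nat) => elimNat (fun (j : Nat) => Nat) t (fun (o : Nat) => fun (v : Nat) => succ v) n) 0 0))) => d
  ~> fun (d : (fun (ξ : Nat) => Type0) ((fun (ω : Nat) => fun (f : Nat) => elimNat (fun (α : Nat) => Nat) ω (fun (σ : Nat) => fun (ψ : Nat) => succ ψ) f) 1 ((fun (r : Nat) => fun (n : Nat) => elimNat (fun (t : Nat) => Nat) n (fun (j : Nat) => fun (o : Nat) => succ o) r) 0 0))) => d
  ~> fun (d : Type0) => d
the term's type:
  forall (d : Type0), Type0


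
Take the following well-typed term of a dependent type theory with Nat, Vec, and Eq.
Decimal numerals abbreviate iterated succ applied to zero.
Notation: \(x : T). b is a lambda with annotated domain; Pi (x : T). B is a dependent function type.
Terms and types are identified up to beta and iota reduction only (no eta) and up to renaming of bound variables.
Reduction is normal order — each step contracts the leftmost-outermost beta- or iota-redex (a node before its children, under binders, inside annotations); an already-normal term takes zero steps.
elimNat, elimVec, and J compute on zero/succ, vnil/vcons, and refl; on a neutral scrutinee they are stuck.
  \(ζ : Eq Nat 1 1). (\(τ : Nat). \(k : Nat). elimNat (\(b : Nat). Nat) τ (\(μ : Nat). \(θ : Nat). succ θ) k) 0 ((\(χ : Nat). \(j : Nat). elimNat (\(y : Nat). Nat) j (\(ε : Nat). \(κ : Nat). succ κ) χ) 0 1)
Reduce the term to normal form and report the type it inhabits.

reduced normal form:
  \(ζ : Eq Nat 1 1). 1
type:
  Pi (ζ : Eq Nat 1 1). Nat
observation: reduction starts at a beta-redex, and 9 normal-order steps reach the normal form.


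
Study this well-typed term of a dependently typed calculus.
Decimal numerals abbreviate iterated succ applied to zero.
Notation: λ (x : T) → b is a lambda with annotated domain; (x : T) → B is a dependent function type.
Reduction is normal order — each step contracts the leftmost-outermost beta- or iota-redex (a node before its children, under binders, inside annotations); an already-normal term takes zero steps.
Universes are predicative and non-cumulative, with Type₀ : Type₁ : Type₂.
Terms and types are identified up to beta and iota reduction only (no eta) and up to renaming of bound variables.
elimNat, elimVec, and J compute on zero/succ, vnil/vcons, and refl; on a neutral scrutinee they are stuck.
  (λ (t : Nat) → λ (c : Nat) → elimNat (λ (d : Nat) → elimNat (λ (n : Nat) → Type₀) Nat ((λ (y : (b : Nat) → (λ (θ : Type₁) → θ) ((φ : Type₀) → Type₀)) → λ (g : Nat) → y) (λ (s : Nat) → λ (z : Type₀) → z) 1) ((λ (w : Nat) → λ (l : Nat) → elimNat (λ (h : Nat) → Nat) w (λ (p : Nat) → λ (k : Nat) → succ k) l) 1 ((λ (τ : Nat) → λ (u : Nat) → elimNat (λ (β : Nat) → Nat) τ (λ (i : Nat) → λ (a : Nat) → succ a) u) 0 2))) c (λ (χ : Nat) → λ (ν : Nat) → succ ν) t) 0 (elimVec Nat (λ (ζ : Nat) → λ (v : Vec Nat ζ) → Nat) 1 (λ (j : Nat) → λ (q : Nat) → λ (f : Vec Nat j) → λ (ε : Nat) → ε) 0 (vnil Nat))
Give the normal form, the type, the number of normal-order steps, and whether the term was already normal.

resulting normal form:
  1
inferred type:
  Nat
normal-order step count: 4
already normal: no
first redex: a beta-redex


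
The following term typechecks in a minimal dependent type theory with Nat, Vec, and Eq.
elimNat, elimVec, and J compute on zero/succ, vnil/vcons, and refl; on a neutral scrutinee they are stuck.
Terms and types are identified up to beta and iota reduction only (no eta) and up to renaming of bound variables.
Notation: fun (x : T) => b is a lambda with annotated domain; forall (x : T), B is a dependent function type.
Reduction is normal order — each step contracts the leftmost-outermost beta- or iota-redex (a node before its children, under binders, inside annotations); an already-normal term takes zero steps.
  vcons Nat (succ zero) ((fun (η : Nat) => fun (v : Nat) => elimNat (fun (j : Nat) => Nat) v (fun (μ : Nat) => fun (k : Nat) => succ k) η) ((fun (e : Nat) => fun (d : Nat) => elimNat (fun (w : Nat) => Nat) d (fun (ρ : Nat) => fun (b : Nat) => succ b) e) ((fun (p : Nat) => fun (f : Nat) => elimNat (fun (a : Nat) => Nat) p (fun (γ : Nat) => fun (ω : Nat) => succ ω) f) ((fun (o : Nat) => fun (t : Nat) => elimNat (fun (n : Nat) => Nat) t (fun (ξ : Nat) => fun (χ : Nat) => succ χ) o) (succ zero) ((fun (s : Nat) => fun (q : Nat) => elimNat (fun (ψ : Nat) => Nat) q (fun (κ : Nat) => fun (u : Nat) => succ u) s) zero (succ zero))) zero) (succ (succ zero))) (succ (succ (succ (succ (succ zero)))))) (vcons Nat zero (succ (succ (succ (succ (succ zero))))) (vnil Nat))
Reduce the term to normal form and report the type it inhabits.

reduced normal form:
  vcons Nat (succ zero) (succ (succ (succ (succ (succ (succ (succ (succ (succ zero))))))))) (vcons Nat zero (succ (succ (succ (succ (succ zero))))) (vnil Nat))
inferred type:
  Vec Nat (succ (succ zero))
observation: normalization takes exactly 36 steps under the normal-order strategy.


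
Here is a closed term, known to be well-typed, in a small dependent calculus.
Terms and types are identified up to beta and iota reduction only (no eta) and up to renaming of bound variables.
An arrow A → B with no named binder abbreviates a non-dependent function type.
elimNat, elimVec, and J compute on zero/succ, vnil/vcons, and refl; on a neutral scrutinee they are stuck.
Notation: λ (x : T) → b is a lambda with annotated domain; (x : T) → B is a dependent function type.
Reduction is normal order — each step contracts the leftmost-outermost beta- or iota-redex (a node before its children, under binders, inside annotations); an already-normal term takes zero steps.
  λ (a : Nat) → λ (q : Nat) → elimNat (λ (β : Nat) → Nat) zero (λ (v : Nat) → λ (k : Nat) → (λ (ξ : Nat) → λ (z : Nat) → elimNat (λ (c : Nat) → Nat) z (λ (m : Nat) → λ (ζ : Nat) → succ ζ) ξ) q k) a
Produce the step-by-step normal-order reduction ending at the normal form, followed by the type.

normal-order reduction sequence:
  λ (a : Nat) → λ (q : Nat) → elimNat (λ (β : Nat) → Nat) zero (λ (v : Nat) → λ (k : Nat) → (λ (ξ : Nat) → λ (z : Nat) → elimNat (λ (c : Nat) → Nat) z (λ (m : Nat) → λ (ζ : Nat) → succ ζ) ξ) q k) a
  ~> λ (a : Nat) → λ (q : Nat) → elimNat (λ (β : Nat) → Nat) zero (λ (v : Nat) → λ (k : Nat) → (λ (ξ : Nat) → elimNat (λ (z : Nat) → Nat) ξ (λ (c : Nat) → λ (m : Nat) → succ m) q) k) a
  ~> λ (a : Nat) → λ (q : Nat) → elimNat (λ (β : Nat) → Nat) zero (λ (v : Nat) → λ (k : Nat) → elimNat (λ (ξ : Nat) → Nat) k (λ (z : Nat) → λ (c : Nat) → succ c) q) a
inferred type:
  Nat → Nat → Nat


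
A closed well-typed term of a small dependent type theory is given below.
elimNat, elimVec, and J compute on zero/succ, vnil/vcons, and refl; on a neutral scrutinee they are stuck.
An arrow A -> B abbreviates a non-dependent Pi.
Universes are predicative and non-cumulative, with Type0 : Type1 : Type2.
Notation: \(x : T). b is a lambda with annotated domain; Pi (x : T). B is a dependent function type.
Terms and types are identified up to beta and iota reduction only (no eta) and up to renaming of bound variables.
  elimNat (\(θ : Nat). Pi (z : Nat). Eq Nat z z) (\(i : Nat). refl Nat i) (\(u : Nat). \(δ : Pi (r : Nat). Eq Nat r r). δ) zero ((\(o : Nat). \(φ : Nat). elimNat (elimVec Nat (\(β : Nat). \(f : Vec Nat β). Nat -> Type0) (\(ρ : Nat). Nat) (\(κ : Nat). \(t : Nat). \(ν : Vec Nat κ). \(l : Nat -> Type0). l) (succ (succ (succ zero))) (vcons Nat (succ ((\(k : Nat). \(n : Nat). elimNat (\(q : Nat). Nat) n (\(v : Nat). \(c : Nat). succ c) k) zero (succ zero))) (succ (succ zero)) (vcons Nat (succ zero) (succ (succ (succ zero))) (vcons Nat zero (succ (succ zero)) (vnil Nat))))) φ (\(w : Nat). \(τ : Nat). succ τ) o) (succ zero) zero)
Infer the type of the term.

type:
  Eq Nat (succ zero) (succ zero)


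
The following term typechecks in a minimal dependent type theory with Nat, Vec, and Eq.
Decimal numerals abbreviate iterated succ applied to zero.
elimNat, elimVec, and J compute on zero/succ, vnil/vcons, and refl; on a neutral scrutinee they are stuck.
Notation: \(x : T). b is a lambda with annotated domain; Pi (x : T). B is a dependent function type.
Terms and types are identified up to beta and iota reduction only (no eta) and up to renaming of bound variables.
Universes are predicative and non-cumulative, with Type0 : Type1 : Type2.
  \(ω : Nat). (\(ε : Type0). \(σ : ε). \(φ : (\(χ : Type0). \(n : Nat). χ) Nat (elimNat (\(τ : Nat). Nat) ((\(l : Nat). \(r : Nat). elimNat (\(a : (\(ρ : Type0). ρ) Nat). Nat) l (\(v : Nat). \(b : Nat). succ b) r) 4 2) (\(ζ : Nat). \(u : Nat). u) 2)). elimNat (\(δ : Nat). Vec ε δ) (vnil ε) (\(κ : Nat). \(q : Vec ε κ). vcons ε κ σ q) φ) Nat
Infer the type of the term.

the term's type:
  Pi (ω : Nat). Pi (ε : Nat). Pi (σ : Nat). Vec Nat σ


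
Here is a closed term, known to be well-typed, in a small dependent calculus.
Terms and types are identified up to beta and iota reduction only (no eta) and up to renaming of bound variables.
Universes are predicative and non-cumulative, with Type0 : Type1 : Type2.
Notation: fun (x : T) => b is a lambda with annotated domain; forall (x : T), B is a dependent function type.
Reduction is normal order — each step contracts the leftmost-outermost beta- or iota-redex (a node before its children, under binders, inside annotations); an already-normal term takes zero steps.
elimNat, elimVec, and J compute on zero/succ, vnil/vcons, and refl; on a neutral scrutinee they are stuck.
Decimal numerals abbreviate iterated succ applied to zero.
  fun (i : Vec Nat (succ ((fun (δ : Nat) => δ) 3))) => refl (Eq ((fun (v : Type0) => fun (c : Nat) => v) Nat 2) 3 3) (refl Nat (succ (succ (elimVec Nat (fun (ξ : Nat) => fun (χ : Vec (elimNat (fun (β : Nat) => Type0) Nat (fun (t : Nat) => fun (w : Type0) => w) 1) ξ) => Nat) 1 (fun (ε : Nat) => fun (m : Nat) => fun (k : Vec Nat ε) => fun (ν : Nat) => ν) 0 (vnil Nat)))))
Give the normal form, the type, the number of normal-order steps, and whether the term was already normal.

resulting normal form:
  fun (i : Vec Nat 4) => refl (Eq Nat 3 3) (refl Nat 3)
type:
  forall (i : Vec Nat 4), Eq (Eq Nat 3 3) (refl Nat 3) (refl Nat 3)
normal-order step count: 4
started in normal form: no
first contracted redex: a beta-redex


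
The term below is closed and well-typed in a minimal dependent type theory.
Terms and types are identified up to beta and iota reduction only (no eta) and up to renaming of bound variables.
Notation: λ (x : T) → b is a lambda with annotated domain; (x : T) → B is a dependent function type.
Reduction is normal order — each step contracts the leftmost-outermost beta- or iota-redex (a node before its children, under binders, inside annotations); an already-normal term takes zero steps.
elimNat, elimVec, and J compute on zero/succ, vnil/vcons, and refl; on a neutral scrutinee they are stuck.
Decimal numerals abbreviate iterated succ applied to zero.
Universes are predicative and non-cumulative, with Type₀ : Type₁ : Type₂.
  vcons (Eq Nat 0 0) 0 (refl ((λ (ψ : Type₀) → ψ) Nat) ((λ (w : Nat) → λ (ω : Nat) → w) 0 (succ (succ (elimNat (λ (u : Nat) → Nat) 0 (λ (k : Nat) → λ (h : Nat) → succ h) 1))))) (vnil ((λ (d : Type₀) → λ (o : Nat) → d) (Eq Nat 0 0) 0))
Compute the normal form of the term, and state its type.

normal form:
  vcons (Eq Nat 0 0) 0 (refl Nat 0) (vnil (Eq Nat 0 0))
the term's type:
  Vec (Eq Nat 0 0) 1


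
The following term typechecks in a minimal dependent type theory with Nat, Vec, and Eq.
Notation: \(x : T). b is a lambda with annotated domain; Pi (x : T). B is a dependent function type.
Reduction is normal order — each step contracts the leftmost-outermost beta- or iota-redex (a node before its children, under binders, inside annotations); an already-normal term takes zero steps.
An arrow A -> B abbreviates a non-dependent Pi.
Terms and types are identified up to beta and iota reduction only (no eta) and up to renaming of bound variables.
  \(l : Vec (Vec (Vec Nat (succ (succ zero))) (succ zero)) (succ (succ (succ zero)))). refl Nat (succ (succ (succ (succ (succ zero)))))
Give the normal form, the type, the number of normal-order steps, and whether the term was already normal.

normal form:
  \(l : Vec (Vec (Vec Nat (succ (succ zero))) (succ zero)) (succ (succ (succ zero)))). refl Nat (succ (succ (succ (succ (succ zero)))))
type:
  Vec (Vec (Vec Nat (succ (succ zero))) (succ zero)) (succ (succ (succ zero))) -> Eq Nat (succ (succ (succ (succ (succ zero))))) (succ (succ (succ (succ (succ zero)))))
steps to reach normal form (normal order): 0
term was already normal: yes


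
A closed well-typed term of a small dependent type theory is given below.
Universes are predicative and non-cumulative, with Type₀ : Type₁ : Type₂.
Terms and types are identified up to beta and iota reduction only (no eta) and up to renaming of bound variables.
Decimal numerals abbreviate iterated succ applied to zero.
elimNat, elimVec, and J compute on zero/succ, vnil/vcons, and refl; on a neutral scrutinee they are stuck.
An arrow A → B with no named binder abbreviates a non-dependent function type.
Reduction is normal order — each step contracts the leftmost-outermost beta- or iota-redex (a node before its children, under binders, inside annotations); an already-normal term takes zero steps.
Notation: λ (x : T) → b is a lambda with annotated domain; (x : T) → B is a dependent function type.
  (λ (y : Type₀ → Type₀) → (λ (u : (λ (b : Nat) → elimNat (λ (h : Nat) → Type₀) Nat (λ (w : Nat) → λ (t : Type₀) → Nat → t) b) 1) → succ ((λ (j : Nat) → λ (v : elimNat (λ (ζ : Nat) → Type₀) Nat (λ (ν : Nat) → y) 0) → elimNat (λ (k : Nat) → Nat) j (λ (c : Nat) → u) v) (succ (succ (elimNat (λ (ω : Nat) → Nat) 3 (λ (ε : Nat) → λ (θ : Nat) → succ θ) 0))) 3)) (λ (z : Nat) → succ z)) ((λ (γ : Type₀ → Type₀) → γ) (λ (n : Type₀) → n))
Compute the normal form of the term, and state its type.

normal form:
  9
type:
  Nat
observation: normalization takes exactly 15 steps under the normal-order strategy.


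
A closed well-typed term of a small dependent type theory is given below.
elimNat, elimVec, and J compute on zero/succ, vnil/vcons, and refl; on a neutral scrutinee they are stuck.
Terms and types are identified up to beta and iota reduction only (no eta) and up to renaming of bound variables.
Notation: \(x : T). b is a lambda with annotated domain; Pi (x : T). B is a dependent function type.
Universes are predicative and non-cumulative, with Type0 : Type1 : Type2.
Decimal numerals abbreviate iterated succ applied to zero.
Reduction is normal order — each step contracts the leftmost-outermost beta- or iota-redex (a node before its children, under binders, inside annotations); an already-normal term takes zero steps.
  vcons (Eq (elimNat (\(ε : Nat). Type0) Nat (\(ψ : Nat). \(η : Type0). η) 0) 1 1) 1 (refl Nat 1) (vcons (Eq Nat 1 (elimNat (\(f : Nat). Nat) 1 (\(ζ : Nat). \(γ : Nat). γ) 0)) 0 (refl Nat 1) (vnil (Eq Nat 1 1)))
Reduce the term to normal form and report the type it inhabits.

reduced normal form:
  vcons (Eq Nat 1 1) 1 (refl Nat 1) (vcons (Eq Nat 1 1) 0 (refl Nat 1) (vnil (Eq Nat 1 1)))
inferred type:
  Vec (Eq Nat 1 1) 2


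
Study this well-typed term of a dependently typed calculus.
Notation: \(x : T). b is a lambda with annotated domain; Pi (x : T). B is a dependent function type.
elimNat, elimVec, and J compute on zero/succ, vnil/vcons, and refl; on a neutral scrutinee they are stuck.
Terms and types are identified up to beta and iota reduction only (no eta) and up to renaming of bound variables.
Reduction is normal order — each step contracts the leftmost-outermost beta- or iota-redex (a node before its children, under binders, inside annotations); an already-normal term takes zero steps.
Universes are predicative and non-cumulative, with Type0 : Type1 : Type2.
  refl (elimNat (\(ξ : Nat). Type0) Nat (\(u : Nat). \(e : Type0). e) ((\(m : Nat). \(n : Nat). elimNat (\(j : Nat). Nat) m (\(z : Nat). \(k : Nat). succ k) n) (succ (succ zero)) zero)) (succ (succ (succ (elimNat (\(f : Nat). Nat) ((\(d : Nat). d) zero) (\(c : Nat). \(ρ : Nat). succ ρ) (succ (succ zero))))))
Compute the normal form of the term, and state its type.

resulting normal form:
  refl Nat (succ (succ (succ (succ (succ zero)))))
inferred type:
  Eq Nat (succ (succ (succ (succ (succ zero))))) (succ (succ (succ (succ (succ zero)))))


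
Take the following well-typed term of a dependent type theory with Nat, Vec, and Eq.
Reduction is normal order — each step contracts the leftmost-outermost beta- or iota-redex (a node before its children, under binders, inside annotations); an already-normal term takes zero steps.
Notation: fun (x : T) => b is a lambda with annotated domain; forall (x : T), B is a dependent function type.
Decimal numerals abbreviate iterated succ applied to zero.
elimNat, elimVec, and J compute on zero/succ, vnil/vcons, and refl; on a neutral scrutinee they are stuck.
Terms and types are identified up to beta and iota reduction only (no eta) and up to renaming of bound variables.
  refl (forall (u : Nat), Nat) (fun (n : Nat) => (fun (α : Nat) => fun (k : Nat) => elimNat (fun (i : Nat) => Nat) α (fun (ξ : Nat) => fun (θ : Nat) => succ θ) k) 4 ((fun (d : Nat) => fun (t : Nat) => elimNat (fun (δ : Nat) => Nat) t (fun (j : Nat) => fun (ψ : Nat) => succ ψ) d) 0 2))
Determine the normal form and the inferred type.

reduced normal form:
  refl (forall (u : Nat), Nat) (fun (n : Nat) => 6)
the term's type:
  Eq (forall (u : Nat), Nat) (fun (n : Nat) => 6) (fun (α : Nat) => 6)
observation: the first redex contracted is a beta-redex; the normal form is reached in 12 normal-order steps.


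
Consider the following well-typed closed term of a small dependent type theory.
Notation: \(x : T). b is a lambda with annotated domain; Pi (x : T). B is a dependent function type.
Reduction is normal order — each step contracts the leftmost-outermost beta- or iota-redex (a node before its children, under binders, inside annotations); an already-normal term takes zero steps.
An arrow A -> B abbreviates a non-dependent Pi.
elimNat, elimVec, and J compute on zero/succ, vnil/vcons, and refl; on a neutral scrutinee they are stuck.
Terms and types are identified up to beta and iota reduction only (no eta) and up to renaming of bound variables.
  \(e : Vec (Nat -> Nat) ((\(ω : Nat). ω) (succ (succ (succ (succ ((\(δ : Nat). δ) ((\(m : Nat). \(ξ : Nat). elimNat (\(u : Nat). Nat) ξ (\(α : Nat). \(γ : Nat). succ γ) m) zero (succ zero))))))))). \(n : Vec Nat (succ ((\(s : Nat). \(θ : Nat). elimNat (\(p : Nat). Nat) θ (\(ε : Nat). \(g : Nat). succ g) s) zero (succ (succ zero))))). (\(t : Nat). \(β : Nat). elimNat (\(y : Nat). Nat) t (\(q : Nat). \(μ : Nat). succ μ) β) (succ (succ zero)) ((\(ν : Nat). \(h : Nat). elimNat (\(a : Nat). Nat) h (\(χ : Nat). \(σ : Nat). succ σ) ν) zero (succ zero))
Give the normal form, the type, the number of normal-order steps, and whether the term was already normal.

normal form:
  \(e : Vec (Nat -> Nat) (succ (succ (succ (succ (succ zero)))))). \(ω : Vec Nat (succ (succ (succ zero)))). succ (succ (succ zero))
the term's type:
  Vec (Nat -> Nat) (succ (succ (succ (succ (succ zero))))) -> Vec Nat (succ (succ (succ zero))) -> Nat
normal-order step count: 17
term was already normal: no
first redex: a beta-redex


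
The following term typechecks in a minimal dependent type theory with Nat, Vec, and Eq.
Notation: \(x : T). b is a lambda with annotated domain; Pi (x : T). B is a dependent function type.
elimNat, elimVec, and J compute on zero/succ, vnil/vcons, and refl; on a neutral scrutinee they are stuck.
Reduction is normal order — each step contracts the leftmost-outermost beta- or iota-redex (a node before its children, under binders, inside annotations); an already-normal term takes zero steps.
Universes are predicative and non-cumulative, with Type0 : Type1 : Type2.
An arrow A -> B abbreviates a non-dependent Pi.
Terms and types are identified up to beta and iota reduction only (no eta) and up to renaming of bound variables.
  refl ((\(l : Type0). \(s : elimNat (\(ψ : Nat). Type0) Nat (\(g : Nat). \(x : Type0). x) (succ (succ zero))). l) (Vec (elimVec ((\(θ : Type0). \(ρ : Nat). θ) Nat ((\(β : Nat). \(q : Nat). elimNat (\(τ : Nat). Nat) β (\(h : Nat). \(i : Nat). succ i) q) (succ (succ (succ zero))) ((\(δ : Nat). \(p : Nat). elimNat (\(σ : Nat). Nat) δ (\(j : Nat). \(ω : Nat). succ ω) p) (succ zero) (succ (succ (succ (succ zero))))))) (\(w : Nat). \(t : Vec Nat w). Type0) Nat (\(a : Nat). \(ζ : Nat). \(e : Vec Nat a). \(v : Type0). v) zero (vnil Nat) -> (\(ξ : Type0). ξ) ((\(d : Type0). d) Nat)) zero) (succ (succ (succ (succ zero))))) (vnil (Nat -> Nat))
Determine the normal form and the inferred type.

resulting normal form:
  refl (Vec (Nat -> Nat) zero) (vnil (Nat -> Nat))
type:
  Eq (Vec (Nat -> Nat) zero) (vnil (Nat -> Nat)) (vnil (Nat -> Nat))
observation: the term reaches its normal form after 5 normal-order steps.


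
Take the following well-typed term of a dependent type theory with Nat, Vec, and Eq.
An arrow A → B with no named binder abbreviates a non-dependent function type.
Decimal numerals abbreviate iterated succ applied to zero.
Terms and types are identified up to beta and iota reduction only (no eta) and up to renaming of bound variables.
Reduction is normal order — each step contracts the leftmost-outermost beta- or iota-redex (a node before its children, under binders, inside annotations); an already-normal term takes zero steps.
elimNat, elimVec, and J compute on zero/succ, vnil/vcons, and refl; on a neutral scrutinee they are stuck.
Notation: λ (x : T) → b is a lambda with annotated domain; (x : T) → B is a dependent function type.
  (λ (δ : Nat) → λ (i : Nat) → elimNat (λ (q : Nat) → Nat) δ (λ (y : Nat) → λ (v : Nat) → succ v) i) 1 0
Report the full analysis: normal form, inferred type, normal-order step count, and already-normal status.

normal form:
  1
the term's type:
  Nat
steps to reach normal form (normal order): 3
already normal: no
first contracted redex: a beta-redex


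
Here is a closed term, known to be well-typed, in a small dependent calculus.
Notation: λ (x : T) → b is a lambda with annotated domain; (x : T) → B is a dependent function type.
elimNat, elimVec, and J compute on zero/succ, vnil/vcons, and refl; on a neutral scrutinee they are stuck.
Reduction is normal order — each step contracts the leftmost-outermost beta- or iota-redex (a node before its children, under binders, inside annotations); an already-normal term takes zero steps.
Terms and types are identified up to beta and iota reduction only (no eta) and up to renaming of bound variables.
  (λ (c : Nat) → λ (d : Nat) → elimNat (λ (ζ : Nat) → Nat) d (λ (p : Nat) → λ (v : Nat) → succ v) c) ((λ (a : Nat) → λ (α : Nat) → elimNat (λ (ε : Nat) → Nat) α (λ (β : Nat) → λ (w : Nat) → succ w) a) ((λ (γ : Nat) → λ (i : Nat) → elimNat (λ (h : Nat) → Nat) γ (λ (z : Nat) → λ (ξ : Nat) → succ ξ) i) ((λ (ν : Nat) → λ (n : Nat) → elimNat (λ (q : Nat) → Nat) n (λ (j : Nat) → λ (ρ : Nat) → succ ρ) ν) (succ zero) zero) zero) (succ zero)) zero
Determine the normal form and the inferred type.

reduced normal form:
  succ (succ zero)
type:
  Nat


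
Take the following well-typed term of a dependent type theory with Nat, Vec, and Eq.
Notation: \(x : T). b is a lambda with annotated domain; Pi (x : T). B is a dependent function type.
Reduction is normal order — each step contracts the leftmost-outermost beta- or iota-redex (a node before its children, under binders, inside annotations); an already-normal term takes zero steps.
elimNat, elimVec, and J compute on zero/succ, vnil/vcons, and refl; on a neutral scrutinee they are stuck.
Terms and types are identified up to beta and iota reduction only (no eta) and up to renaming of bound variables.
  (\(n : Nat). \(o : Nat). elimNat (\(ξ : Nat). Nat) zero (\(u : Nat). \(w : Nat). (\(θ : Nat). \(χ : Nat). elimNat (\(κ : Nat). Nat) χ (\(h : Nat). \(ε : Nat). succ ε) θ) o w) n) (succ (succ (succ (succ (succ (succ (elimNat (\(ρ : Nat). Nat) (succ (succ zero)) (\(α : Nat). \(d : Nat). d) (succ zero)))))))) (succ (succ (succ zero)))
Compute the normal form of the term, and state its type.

reduced normal form:
  succ (succ (succ (succ (succ (succ (succ (succ (succ (succ (succ (succ (succ (succ (succ (succ (succ (succ (succ (succ (succ (succ (succ (succ zero)))))))))))))))))))))))
type:
  Nat


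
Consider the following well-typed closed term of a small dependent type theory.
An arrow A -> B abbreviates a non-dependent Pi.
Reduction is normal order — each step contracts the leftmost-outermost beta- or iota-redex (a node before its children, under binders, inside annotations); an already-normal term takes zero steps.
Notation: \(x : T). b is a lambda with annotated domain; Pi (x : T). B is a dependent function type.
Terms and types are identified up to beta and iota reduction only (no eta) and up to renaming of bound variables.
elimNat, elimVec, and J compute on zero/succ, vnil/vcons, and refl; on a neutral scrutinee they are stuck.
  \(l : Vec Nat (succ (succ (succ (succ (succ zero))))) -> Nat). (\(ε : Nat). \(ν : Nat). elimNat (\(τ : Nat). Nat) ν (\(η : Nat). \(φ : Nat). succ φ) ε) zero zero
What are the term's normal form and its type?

resulting normal form:
  \(l : Vec Nat (succ (succ (succ (succ (succ zero))))) -> Nat). zero
inferred type:
  (Vec Nat (succ (succ (succ (succ (succ zero))))) -> Nat) -> Nat
observation: 3 normal-order steps normalize the term, beginning with a beta-redex.


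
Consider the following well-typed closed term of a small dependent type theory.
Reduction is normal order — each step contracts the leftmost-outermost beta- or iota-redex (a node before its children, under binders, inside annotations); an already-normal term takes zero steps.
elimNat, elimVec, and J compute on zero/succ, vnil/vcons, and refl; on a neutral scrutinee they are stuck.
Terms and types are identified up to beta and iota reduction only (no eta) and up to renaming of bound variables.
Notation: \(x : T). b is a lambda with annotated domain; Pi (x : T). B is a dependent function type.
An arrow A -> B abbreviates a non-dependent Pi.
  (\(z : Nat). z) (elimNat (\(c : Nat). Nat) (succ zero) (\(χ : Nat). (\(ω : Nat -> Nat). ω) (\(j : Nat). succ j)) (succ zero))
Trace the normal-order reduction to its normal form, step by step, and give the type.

reduction (normal order):
  (\(z : Nat). z) (elimNat (\(c : Nat). Nat) (succ zero) (\(χ : Nat). (\(ω : Nat -> Nat). ω) (\(j : Nat). succ j)) (succ zero))
  ~> elimNat (\(z : Nat). Nat) (succ zero) (\(c : Nat). (\(χ : Nat -> Nat). χ) (\(ω : Nat). succ ω)) (succ zero)
  ~> (\(z : Nat). (\(c : Nat -> Nat). c) (\(χ : Nat). succ χ)) zero (elimNat (\(ω : Nat). Nat) (succ zero) (\(j : Nat). (\(w : Nat -> Nat). w) (\(m : Nat). succ m)) zero)
  ~> (\(z : Nat -> Nat). z) (\(c : Nat). succ c) (elimNat (\(χ : Nat). Nat) (succ zero) (\(ω : Nat). (\(j : Nat -> Nat). j) (\(w : Nat). succ w)) zero)
  ~> (\(z : Nat). succ z) (elimNat (\(c : Nat). Nat) (succ zero) (\(χ : Nat). (\(ω : Nat -> Nat). ω) (\(j : Nat). succ j)) zero)
  ~> succ (elimNat (\(z : Nat). Nat) (succ zero) (\(c : Nat). (\(χ : Nat -> Nat). χ) (\(ω : Nat). succ ω)) zero)
  ~> succ (succ zero)
type:
  Nat


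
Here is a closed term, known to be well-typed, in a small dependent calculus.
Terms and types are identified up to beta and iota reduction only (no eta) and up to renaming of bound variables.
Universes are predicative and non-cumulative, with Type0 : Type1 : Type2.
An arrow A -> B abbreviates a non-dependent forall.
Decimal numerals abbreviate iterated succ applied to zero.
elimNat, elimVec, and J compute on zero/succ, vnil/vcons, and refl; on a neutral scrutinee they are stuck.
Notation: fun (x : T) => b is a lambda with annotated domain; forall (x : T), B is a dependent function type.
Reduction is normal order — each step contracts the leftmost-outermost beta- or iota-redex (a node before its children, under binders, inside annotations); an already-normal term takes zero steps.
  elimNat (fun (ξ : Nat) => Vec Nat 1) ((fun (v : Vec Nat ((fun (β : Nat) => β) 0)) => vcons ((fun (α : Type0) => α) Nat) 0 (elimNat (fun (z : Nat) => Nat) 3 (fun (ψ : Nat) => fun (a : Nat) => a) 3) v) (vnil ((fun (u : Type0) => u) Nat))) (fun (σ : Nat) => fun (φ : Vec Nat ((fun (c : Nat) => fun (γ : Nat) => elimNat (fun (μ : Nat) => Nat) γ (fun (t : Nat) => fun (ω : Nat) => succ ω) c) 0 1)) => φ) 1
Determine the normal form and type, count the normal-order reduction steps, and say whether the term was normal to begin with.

normal form:
  vcons Nat 0 3 (vnil Nat)
the term's type:
  Vec Nat 1
reduction steps (normal order): 17
started in normal form: no
first redex: an elimNat iota-redex


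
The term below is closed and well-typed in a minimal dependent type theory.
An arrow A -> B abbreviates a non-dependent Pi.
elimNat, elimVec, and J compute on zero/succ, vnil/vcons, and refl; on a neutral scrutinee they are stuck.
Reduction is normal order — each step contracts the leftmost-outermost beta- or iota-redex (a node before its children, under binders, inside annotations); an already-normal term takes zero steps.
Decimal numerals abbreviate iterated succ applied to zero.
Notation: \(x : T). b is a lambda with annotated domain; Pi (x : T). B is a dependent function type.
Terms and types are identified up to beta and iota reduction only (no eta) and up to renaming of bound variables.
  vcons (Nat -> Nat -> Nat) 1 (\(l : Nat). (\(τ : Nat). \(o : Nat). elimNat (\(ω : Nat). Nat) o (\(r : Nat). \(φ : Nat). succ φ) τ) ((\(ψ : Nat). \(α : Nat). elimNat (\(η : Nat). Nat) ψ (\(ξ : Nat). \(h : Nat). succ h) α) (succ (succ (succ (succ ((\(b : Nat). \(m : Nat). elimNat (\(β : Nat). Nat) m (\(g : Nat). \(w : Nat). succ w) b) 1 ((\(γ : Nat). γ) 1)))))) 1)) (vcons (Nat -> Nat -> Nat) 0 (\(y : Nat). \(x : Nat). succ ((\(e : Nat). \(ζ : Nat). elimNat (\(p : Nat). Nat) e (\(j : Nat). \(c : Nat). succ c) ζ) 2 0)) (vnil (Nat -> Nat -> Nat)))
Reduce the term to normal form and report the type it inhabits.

normal form:
  vcons (Nat -> Nat -> Nat) 1 (\(l : Nat). \(τ : Nat). succ (succ (succ (succ (succ (succ (succ τ))))))) (vcons (Nat -> Nat -> Nat) 0 (\(o : Nat). \(ω : Nat). 3) (vnil (Nat -> Nat -> Nat)))
type:
  Vec (Nat -> Nat -> Nat) 2


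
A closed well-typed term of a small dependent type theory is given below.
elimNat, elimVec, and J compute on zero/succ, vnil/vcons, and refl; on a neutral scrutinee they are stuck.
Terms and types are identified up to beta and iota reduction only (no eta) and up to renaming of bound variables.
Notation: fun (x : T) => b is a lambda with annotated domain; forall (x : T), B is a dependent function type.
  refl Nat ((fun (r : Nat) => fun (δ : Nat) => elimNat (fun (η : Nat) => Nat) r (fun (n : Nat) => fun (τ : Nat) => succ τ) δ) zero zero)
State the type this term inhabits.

the term's type:
  Eq Nat zero zero


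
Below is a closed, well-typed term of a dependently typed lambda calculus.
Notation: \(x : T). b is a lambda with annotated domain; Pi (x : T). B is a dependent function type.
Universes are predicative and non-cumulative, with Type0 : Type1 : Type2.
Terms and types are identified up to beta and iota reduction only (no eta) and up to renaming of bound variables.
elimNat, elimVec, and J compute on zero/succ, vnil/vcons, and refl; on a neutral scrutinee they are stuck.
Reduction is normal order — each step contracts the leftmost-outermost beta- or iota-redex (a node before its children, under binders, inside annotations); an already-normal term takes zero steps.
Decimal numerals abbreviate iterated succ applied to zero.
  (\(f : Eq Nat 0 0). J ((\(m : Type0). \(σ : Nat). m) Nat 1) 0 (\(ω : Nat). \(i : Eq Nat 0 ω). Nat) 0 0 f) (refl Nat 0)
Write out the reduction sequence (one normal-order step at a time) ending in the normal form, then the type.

reduction (normal order):
  (\(f : Eq Nat 0 0). J ((\(m : Type0). \(σ : Nat). m) Nat 1) 0 (\(ω : Nat). \(i : Eq Nat 0 ω). Nat) 0 0 f) (refl Nat 0)
  ~> J ((\(f : Type0). \(m : Nat). f) Nat 1) 0 (\(σ : Nat). \(ω : Eq Nat 0 σ). Nat) 0 0 (refl Nat 0)
  ~> 0
type:
  Nat


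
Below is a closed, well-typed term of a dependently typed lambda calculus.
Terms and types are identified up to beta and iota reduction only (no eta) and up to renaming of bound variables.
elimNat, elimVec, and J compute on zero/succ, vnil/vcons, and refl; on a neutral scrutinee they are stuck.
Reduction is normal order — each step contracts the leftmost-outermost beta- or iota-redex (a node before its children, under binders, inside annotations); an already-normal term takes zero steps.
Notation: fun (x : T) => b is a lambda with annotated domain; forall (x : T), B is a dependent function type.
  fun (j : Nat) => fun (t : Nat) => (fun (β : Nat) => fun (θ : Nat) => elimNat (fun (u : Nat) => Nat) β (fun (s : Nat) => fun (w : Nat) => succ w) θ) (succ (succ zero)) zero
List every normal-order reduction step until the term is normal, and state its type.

normal-order reduction sequence:
  fun (j : Nat) => fun (t : Nat) => (fun (β : Nat) => fun (θ : Nat) => elimNat (fun (u : Nat) => Nat) β (fun (s : Nat) => fun (w : Nat) => succ w) θ) (succ (succ zero)) zero
  ~> fun (j : Nat) => fun (t : Nat) => (fun (β : Nat) => elimNat (fun (θ : Nat) => Nat) (succ (succ zero)) (fun (u : Nat) => fun (s : Nat) => succ s) β) zero
  ~> fun (j : Nat) => fun (t : Nat) => elimNat (fun (β : Nat) => Nat) (succ (succ zero)) (fun (θ : Nat) => fun (u : Nat) => succ u) zero
  ~> fun (j : Nat) => fun (t : Nat) => succ (succ zero)
inferred type:
  forall (j : Nat), forall (t : Nat), Nat
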